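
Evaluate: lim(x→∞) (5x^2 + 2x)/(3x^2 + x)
This is an ∞/∞ indeterminate form.

Apply L'Hôpital's rule: differentiate numerator and denominator separately.
  f(x) = 5·x^2 + 2·x   ⇒   f'(x) = 10·x + 2
  g(x) = 3·x^2 + x   ⇒   g'(x) = 6·x + 1
  lim(x→∞) f'(x)/g'(x) = lim(x→∞) (10·x + 2)/(6·x + 1)
  = 5/3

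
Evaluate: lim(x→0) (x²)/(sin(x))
This is a 0/0 indeterminate form.

Apply L'Hôpital's rule: differentiate numerator and denominator separately.
  f(x) = x^2   ⇒   f'(x) = 2·x
  g(x) = sin(x)   ⇒   g'(x) = cos(x)
  lim(x→0) f'(x)/g'(x) = lim(x→0) (2·x)/(cos(x))
  = 0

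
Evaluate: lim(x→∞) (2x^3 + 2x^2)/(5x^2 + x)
This is an ∞/∞ indeterminate form.

Apply L'Hôpital's rule: differentiate numerator and denominator separately.
  f(x) = 2·x^3 + 2·x^2   ⇒   f'(x) = 6·x^2 + 4·x
  g(x) = 5·x^2 + x   ⇒   g'(x) = 10·x + 1
  lim(x→∞) f'(x)/g'(x) = lim(x→∞) (6·x^2 + 4·x)/(10·x + 1)
  = ∞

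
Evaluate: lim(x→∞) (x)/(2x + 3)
This is an ∞/∞ indeterminate form.

Apply L'Hôpital's rule: differentiate numerator and denominator separately.
  f(x) = x   ⇒   f'(x) = 1
  g(x) = 2·x + 3   ⇒   g'(x) = 2
  lim(x→∞) f'(x)/g'(x) = lim(x→∞) (1)/(2)
  = 1/2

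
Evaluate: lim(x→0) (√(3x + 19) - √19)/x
This is a standard limit.

Factor or rationalize the expression:
  lim(x→0) (√(3x + 19) - √19)/x = 3·sqrt(19)/38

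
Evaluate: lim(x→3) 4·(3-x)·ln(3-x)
This is a 0·∞ indeterminate form.

Rewrite 0·∞ as a quotient (0/0 or ∞/∞ form), then apply L'Hôpital's rule:
  lim(x→3) 4·(3-x)·ln(3-x) = 0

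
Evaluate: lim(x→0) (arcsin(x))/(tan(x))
This is a 0/0 indeterminate form.

Apply L'Hôpital's rule: differentiate numerator and denominator separately.
  f(x) = asin(x)   ⇒   f'(x) = 1/sqrt(1 - x^2)
  g(x) = tan(x)   ⇒   g'(x) = tan(x)^2 + 1
  lim(x→0) f'(x)/g'(x) = lim(x→0) (1/sqrt(1 - x^2))/(tan(x)^2 + 1)
  = 1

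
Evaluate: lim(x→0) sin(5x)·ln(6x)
This is a 0·∞ indeterminate form.

Rewrite 0·∞ as a quotient (0/0 or ∞/∞ form), then apply L'Hôpital's rule:
  lim(x→0) sin(5x)·ln(6x) = 0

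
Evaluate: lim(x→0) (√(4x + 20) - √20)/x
This is a standard limit.

Factor or rationalize the expression:
  lim(x→0) (√(4x + 20) - √20)/x = sqrt(5)/5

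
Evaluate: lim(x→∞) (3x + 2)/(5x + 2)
This is an ∞/∞ indeterminate form.

Apply L'Hôpital's rule: differentiate numerator and denominator separately.
  f(x) = 3·x + 2   ⇒   f'(x) = 3
  g(x) = 5·x + 2   ⇒   g'(x) = 5
  lim(x→∞) f'(x)/g'(x) = lim(x→∞) (3)/(5)
  = 3/5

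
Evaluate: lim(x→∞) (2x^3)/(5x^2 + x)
This is an ∞/∞ indeterminate form.

Apply L'Hôpital's rule: differentiate numerator and denominator separately.
  f(x) = 2·x^3   ⇒   f'(x) = 6·x^2
  g(x) = 5·x^2 + x   ⇒   g'(x) = 10·x + 1
  lim(x→∞) f'(x)/g'(x) = lim(x→∞) (6·x^2)/(10·x + 1)
  = ∞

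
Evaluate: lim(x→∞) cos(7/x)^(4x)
This is an exponential indeterminate form.

For exponential indeterminate forms, take the natural log:
  Let L = lim(x→∞) cos(7/x)^(4x)
  Then ln(L) = lim(x→∞) [exponent × ln(base)]
  Evaluate using L'Hôpital or standard limits, then exponentiate.
  L = 1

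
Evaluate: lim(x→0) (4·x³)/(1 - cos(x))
This is a 0/0 indeterminate form.

Apply L'Hôpital's rule: differentiate numerator and denominator separately.
  f(x) = 4·x^3   ⇒   f'(x) = 12·x^2
  g(x) = 1 - cos(x)   ⇒   g'(x) = sin(x)
  lim(x→0) f'(x)/g'(x) = lim(x→0) (12·x^2)/(sin(x))
  = 0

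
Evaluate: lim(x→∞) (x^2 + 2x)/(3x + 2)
This is an ∞/∞ indeterminate form.

Apply L'Hôpital's rule: differentiate numerator and denominator separately.
  f(x) = x^2 + 2·x   ⇒   f'(x) = 2·x + 2
  g(x) = 3·x + 2   ⇒   g'(x) = 3
  lim(x→∞) f'(x)/g'(x) = lim(x→∞) (2·x + 2)/(3)
  = ∞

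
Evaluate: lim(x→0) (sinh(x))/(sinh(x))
This is a 0/0 indeterminate form.

Apply L'Hôpital's rule: differentiate numerator and denominator separately.
  f(x) = sinh(x)   ⇒   f'(x) = cosh(x)
  g(x) = sinh(x)   ⇒   g'(x) = cosh(x)
  lim(x→0) f'(x)/g'(x) = lim(x→0) (cosh(x))/(cosh(x))
  = 1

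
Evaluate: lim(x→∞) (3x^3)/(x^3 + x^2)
This is an ∞/∞ indeterminate form.

Apply L'Hôpital's rule: differentiate numerator and denominator separately.
  f(x) = 3·x^3   ⇒   f'(x) = 9·x^2
  g(x) = x^3 + x^2   ⇒   g'(x) = 3·x^2 + 2·x
  lim(x→∞) f'(x)/g'(x) = lim(x→∞) (9·x^2)/(3·x^2 + 2·x)
  = 3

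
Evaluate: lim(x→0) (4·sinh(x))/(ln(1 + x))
This is a 0/0 indeterminate form.

Apply L'Hôpital's rule: differentiate numerator and denominator separately.
  f(x) = 4·sinh(x)   ⇒   f'(x) = 4·cosh(x)
  g(x) = ln(x + 1)   ⇒   g'(x) = 1/(x + 1)
  lim(x→0) f'(x)/g'(x) = lim(x→0) (4·cosh(x))/(1/(x + 1))
  = 4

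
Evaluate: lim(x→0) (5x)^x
This is an exponential indeterminate form.

For exponential indeterminate forms, take the natural log:
  Let L = lim(x→0) (5x)^x
  Then ln(L) = lim(x→0) [exponent × ln(base)]
  Evaluate using L'Hôpital or standard limits, then exponentiate.
  L = 1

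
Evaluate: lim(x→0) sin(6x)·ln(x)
This is a 0·∞ indeterminate form.

Rewrite 0·∞ as a quotient (0/0 or ∞/∞ form), then apply L'Hôpital's rule:
  lim(x→0) sin(6x)·ln(x) = 0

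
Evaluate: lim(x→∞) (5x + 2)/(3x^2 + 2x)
This is an ∞/∞ indeterminate form.

Apply L'Hôpital's rule: differentiate numerator and denominator separately.
  f(x) = 5·x + 2   ⇒   f'(x) = 5
  g(x) = 3·x^2 + 2·x   ⇒   g'(x) = 6·x + 2
  lim(x→∞) f'(x)/g'(x) = lim(x→∞) (5)/(6·x + 2)
  = 0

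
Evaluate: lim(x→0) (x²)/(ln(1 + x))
This is a 0/0 indeterminate form.

Apply L'Hôpital's rule: differentiate numerator and denominator separately.
  f(x) = x^2   ⇒   f'(x) = 2·x
  g(x) = ln(x + 1)   ⇒   g'(x) = 1/(x + 1)
  lim(x→0) f'(x)/g'(x) = lim(x→0) (2·x)/(1/(x + 1))
  = 0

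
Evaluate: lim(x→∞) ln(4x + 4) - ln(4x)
This is an ∞-∞ indeterminate form.

Combine fractions or rationalize to convert ∞-∞ to 0/0 form:
  lim(x→∞) ln(4x + 4) - ln(4x) = 0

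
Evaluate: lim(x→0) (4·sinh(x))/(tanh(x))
This is a 0/0 indeterminate form.

Apply L'Hôpital's rule: differentiate numerator and denominator separately.
  f(x) = 4·sinh(x)   ⇒   f'(x) = 4·cosh(x)
  g(x) = tanh(x)   ⇒   g'(x) = 1 - tanh(x)^2
  lim(x→0) f'(x)/g'(x) = lim(x→0) (4·cosh(x))/(1 - tanh(x)^2)
  = 4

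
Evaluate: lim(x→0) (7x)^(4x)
This is an exponential indeterminate form.

For exponential indeterminate forms, take the natural log:
  Let L = lim(x→0) (7x)^(4x)
  Then ln(L) = lim(x→0) [exponent × ln(base)]
  Evaluate using L'Hôpital or standard limits, then exponentiate.
  L = 1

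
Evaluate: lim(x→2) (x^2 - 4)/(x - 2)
This is a standard limit.

Factor or rationalize the expression:
  lim(x→2) (x^2 - 4)/(x - 2) = 4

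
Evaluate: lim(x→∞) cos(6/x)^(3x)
This is an exponential indeterminate form.

For exponential indeterminate forms, take the natural log:
  Let L = lim(x→∞) cos(6/x)^(3x)
  Then ln(L) = lim(x→∞) [exponent × ln(base)]
  Evaluate using L'Hôpital or standard limits, then exponentiate.
  L = 1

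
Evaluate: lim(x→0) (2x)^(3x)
This is an exponential indeterminate form.

For exponential indeterminate forms, take the natural log:
  Let L = lim(x→0) (2x)^(3x)
  Then ln(L) = lim(x→0) [exponent × ln(base)]
  Evaluate using L'Hôpital or standard limits, then exponentiate.
  L = 1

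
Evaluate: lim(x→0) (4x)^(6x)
This is an exponential indeterminate form.

For exponential indeterminate forms, take the natural log:
  Let L = lim(x→0) (4x)^(6x)
  Then ln(L) = lim(x→0) [exponent × ln(base)]
  Evaluate using L'Hôpital or standard limits, then exponentiate.
  L = 1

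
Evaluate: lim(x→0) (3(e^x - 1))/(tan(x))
This is a 0/0 indeterminate form.

Apply L'Hôpital's rule: differentiate numerator and denominator separately.
  f(x) = 3·e^(x) - 3   ⇒   f'(x) = 3·e^(x)
  g(x) = tan(x)   ⇒   g'(x) = tan(x)^2 + 1
  lim(x→0) f'(x)/g'(x) = lim(x→0) (3·e^(x))/(tan(x)^2 + 1)
  = 3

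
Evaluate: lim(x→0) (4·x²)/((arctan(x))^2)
This is a 0/0 indeterminate form.

Apply L'Hôpital's rule: differentiate numerator and denominator separately.
  f(x) = 4·x^2   ⇒   f'(x) = 8·x
  g(x) = atan(x)^2   ⇒   g'(x) = 2·atan(x)/(x^2 + 1)
  lim(x→0) f'(x)/g'(x) = lim(x→0) (8·x)/(2·atan(x)/(x^2 + 1))
  = 4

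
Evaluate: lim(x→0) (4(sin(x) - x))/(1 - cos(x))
This is a 0/0 indeterminate form.

Apply L'Hôpital's rule: differentiate numerator and denominator separately.
  f(x) = -4·x + 4·sin(x)   ⇒   f'(x) = 4·cos(x) - 4
  g(x) = 1 - cos(x)   ⇒   g'(x) = sin(x)
  lim(x→0) f'(x)/g'(x) = lim(x→0) (4·cos(x) - 4)/(sin(x))
  = 0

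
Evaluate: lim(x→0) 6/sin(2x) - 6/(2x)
This is an ∞-∞ indeterminate form.

Combine fractions or rationalize to convert ∞-∞ to 0/0 form:
  lim(x→0) 6/sin(2x) - 6/(2x) = 0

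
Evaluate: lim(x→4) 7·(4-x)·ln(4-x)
This is a 0·∞ indeterminate form.

Rewrite 0·∞ as a quotient (0/0 or ∞/∞ form), then apply L'Hôpital's rule:
  lim(x→4) 7·(4-x)·ln(4-x) = 0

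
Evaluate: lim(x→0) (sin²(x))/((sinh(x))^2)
This is a 0/0 indeterminate form.

Apply L'Hôpital's rule: differentiate numerator and denominator separately.
  f(x) = sin(x)^2   ⇒   f'(x) = 2·sin(x)·cos(x)
  g(x) = sinh(x)^2   ⇒   g'(x) = 2·sinh(x)·cosh(x)
  lim(x→0) f'(x)/g'(x) = lim(x→0) (2·sin(x)·cos(x))/(2·sinh(x)·cosh(x))
  = 1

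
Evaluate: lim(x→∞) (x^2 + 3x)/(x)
This is an ∞/∞ indeterminate form.

Apply L'Hôpital's rule: differentiate numerator and denominator separately.
  f(x) = x^2 + 3·x   ⇒   f'(x) = 2·x + 3
  g(x) = x   ⇒   g'(x) = 1
  lim(x→∞) f'(x)/g'(x) = lim(x→∞) (2·x + 3)/(1)
  = ∞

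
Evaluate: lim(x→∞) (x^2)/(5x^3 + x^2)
This is an ∞/∞ indeterminate form.

Apply L'Hôpital's rule: differentiate numerator and denominator separately.
  f(x) = x^2   ⇒   f'(x) = 2·x
  g(x) = 5·x^3 + x^2   ⇒   g'(x) = 15·x^2 + 2·x
  lim(x→∞) f'(x)/g'(x) = lim(x→∞) (2·x)/(15·x^2 + 2·x)
  = 0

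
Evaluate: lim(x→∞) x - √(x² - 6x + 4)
This is an ∞-∞ indeterminate form.

Combine fractions or rationalize to convert ∞-∞ to 0/0 form:
  lim(x→∞) x - √(x² - 6x + 4) = 3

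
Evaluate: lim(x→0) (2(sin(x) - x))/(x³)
This is a 0/0 indeterminate form.

Apply L'Hôpital's rule: differentiate numerator and denominator separately.
  f(x) = -2·x + 2·sin(x)   ⇒   f'(x) = 2·cos(x) - 2
  g(x) = x^3   ⇒   g'(x) = 3·x^2
  lim(x→0) f'(x)/g'(x) = lim(x→0) (2·cos(x) - 2)/(3·x^2)
  = -1/3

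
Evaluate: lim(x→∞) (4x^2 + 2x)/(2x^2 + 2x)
This is an ∞/∞ indeterminate form.

Apply L'Hôpital's rule: differentiate numerator and denominator separately.
  f(x) = 4·x^2 + 2·x   ⇒   f'(x) = 8·x + 2
  g(x) = 2·x^2 + 2·x   ⇒   g'(x) = 4·x + 2
  lim(x→∞) f'(x)/g'(x) = lim(x→∞) (8·x + 2)/(4·x + 2)
  = 2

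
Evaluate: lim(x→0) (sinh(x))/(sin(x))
This is a 0/0 indeterminate form.

Apply L'Hôpital's rule: differentiate numerator and denominator separately.
  f(x) = sinh(x)   ⇒   f'(x) = cosh(x)
  g(x) = sin(x)   ⇒   g'(x) = cos(x)
  lim(x→0) f'(x)/g'(x) = lim(x→0) (cosh(x))/(cos(x))
  = 1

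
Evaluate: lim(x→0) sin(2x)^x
This is an exponential indeterminate form.

For exponential indeterminate forms, take the natural log:
  Let L = lim(x→0) sin(2x)^x
  Then ln(L) = lim(x→0) [exponent × ln(base)]
  Evaluate using L'Hôpital or standard limits, then exponentiate.
  L = 1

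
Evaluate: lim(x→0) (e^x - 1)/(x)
This is a 0/0 indeterminate form.

Apply L'Hôpital's rule: differentiate numerator and denominator separately.
  f(x) = e^(x) - 1   ⇒   f'(x) = e^(x)
  g(x) = x   ⇒   g'(x) = 1
  lim(x→0) f'(x)/g'(x) = lim(x→0) (e^(x))/(1)
  = 1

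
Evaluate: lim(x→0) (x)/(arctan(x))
This is a 0/0 indeterminate form.

Apply L'Hôpital's rule: differentiate numerator and denominator separately.
  f(x) = x   ⇒   f'(x) = 1
  g(x) = atan(x)   ⇒   g'(x) = 1/(x^2 + 1)
  lim(x→0) f'(x)/g'(x) = lim(x→0) (1)/(1/(x^2 + 1))
  = 1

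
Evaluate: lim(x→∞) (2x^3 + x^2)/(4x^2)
This is an ∞/∞ indeterminate form.

Apply L'Hôpital's rule: differentiate numerator and denominator separately.
  f(x) = 2·x^3 + x^2   ⇒   f'(x) = 6·x^2 + 2·x
  g(x) = 4·x^2   ⇒   g'(x) = 8·x
  lim(x→∞) f'(x)/g'(x) = lim(x→∞) (6·x^2 + 2·x)/(8·x)
  = ∞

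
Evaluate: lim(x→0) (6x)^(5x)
This is an exponential indeterminate form.

For exponential indeterminate forms, take the natural log:
  Let L = lim(x→0) (6x)^(5x)
  Then ln(L) = lim(x→0) [exponent × ln(base)]
  Evaluate using L'Hôpital or standard limits, then exponentiate.
  L = 1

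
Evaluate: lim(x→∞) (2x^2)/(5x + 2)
This is an ∞/∞ indeterminate form.

Apply L'Hôpital's rule: differentiate numerator and denominator separately.
  f(x) = 2·x^2   ⇒   f'(x) = 4·x
  g(x) = 5·x + 2   ⇒   g'(x) = 5
  lim(x→∞) f'(x)/g'(x) = lim(x→∞) (4·x)/(5)
  = ∞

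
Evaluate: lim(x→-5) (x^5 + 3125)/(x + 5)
This is a standard limit.

Factor or rationalize the expression:
  lim(x→-5) (x^5 + 3125)/(x + 5) = 3125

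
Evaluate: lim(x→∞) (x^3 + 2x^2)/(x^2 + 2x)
This is an ∞/∞ indeterminate form.

Apply L'Hôpital's rule: differentiate numerator and denominator separately.
  f(x) = x^3 + 2·x^2   ⇒   f'(x) = 3·x^2 + 4·x
  g(x) = x^2 + 2·x   ⇒   g'(x) = 2·x + 2
  lim(x→∞) f'(x)/g'(x) = lim(x→∞) (3·x^2 + 4·x)/(2·x + 2)
  = ∞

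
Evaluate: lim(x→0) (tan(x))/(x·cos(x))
This is a 0/0 indeterminate form.

Apply L'Hôpital's rule: differentiate numerator and denominator separately.
  f(x) = tan(x)   ⇒   f'(x) = tan(x)^2 + 1
  g(x) = x·cos(x)   ⇒   g'(x) = -x·sin(x) + cos(x)
  lim(x→0) f'(x)/g'(x) = lim(x→0) (tan(x)^2 + 1)/(-x·sin(x) + cos(x))
  = 1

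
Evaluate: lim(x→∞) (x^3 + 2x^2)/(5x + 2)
This is an ∞/∞ indeterminate form.

Apply L'Hôpital's rule: differentiate numerator and denominator separately.
  f(x) = x^3 + 2·x^2   ⇒   f'(x) = 3·x^2 + 4·x
  g(x) = 5·x + 2   ⇒   g'(x) = 5
  lim(x→∞) f'(x)/g'(x) = lim(x→∞) (3·x^2 + 4·x)/(5)
  = ∞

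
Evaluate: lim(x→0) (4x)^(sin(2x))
This is an exponential indeterminate form.

For exponential indeterminate forms, take the natural log:
  Let L = lim(x→0) (4x)^(sin(2x))
  Then ln(L) = lim(x→0) [exponent × ln(base)]
  Evaluate using L'Hôpital or standard limits, then exponentiate.
  L = 1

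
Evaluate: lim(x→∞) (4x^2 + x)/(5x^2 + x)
This is an ∞/∞ indeterminate form.

Apply L'Hôpital's rule: differentiate numerator and denominator separately.
  f(x) = 4·x^2 + x   ⇒   f'(x) = 8·x + 1
  g(x) = 5·x^2 + x   ⇒   g'(x) = 10·x + 1
  lim(x→∞) f'(x)/g'(x) = lim(x→∞) (8·x + 1)/(10·x + 1)
  = 4/5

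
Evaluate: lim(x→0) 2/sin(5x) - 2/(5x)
This is an ∞-∞ indeterminate form.

Combine fractions or rationalize to convert ∞-∞ to 0/0 form:
  lim(x→0) 2/sin(5x) - 2/(5x) = 0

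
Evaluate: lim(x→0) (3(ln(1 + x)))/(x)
This is a 0/0 indeterminate form.

Apply L'Hôpital's rule: differentiate numerator and denominator separately.
  f(x) = 3·ln(x + 1)   ⇒   f'(x) = 3/(x + 1)
  g(x) = x   ⇒   g'(x) = 1
  lim(x→0) f'(x)/g'(x) = lim(x→0) (3/(x + 1))/(1)
  = 3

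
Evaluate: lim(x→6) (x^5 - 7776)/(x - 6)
This is a standard limit.

Factor or rationalize the expression:
  lim(x→6) (x^5 - 7776)/(x - 6) = 6480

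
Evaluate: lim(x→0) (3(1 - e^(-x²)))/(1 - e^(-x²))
This is a 0/0 indeterminate form.

Apply L'Hôpital's rule: differentiate numerator and denominator separately.
  f(x) = 3 - 3·e^(-x^2)   ⇒   f'(x) = 6·x·e^(-x^2)
  g(x) = 1 - e^(-x^2)   ⇒   g'(x) = 2·x·e^(-x^2)
  lim(x→0) f'(x)/g'(x) = lim(x→0) (6·x·e^(-x^2))/(2·x·e^(-x^2))
  = 3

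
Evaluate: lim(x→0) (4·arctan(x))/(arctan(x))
This is a 0/0 indeterminate form.

Apply L'Hôpital's rule: differentiate numerator and denominator separately.
  f(x) = 4·atan(x)   ⇒   f'(x) = 4/(x^2 + 1)
  g(x) = atan(x)   ⇒   g'(x) = 1/(x^2 + 1)
  lim(x→0) f'(x)/g'(x) = lim(x→0) (4/(x^2 + 1))/(1/(x^2 + 1))
  = 4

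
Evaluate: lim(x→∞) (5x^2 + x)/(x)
This is an ∞/∞ indeterminate form.

Apply L'Hôpital's rule: differentiate numerator and denominator separately.
  f(x) = 5·x^2 + x   ⇒   f'(x) = 10·x + 1
  g(x) = x   ⇒   g'(x) = 1
  lim(x→∞) f'(x)/g'(x) = lim(x→∞) (10·x + 1)/(1)
  = ∞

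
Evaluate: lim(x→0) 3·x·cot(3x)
This is a 0·∞ indeterminate form.

Rewrite 0·∞ as a quotient (0/0 or ∞/∞ form), then apply L'Hôpital's rule:
  lim(x→0) 3·x·cot(3x) = 1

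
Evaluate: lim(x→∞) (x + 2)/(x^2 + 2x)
This is an ∞/∞ indeterminate form.

Apply L'Hôpital's rule: differentiate numerator and denominator separately.
  f(x) = x + 2   ⇒   f'(x) = 1
  g(x) = x^2 + 2·x   ⇒   g'(x) = 2·x + 2
  lim(x→∞) f'(x)/g'(x) = lim(x→∞) (1)/(2·x + 2)
  = 0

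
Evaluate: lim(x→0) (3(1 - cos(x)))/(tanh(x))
This is a 0/0 indeterminate form.

Apply L'Hôpital's rule: differentiate numerator and denominator separately.
  f(x) = 3 - 3·cos(x)   ⇒   f'(x) = 3·sin(x)
  g(x) = tanh(x)   ⇒   g'(x) = 1 - tanh(x)^2
  lim(x→0) f'(x)/g'(x) = lim(x→0) (3·sin(x))/(1 - tanh(x)^2)
  = 0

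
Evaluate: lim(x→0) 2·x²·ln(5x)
This is a 0·∞ indeterminate form.

Rewrite 0·∞ as a quotient (0/0 or ∞/∞ form), then apply L'Hôpital's rule:
  lim(x→0) 2·x²·ln(5x) = 0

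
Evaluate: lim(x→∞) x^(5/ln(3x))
This is an exponential indeterminate form.

For exponential indeterminate forms, take the natural log:
  Let L = lim(x→∞) x^(5/ln(3x))
  Then ln(L) = lim(x→∞) [exponent × ln(base)]
  Evaluate using L'Hôpital or standard limits, then exponentiate.
  L = e^(5)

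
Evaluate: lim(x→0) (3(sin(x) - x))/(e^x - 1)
This is a 0/0 indeterminate form.

Apply L'Hôpital's rule: differentiate numerator and denominator separately.
  f(x) = -3·x + 3·sin(x)   ⇒   f'(x) = 3·cos(x) - 3
  g(x) = e^(x) - 1   ⇒   g'(x) = e^(x)
  lim(x→0) f'(x)/g'(x) = lim(x→0) (3·cos(x) - 3)/(e^(x))
  = 0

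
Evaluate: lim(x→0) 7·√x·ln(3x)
This is a 0·∞ indeterminate form.

Rewrite 0·∞ as a quotient (0/0 or ∞/∞ form), then apply L'Hôpital's rule:
  lim(x→0) 7·√x·ln(3x) = 0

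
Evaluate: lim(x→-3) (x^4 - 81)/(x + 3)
This is a standard limit.

Factor or rationalize the expression:
  lim(x→-3) (x^4 - 81)/(x + 3) = -108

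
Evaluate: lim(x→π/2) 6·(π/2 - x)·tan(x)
This is a 0·∞ indeterminate form.

Rewrite 0·∞ as a quotient (0/0 or ∞/∞ form), then apply L'Hôpital's rule:
  lim(x→π/2) 6·(π/2 - x)·tan(x) = 6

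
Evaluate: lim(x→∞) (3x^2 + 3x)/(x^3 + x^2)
This is an ∞/∞ indeterminate form.

Apply L'Hôpital's rule: differentiate numerator and denominator separately.
  f(x) = 3·x^2 + 3·x   ⇒   f'(x) = 6·x + 3
  g(x) = x^3 + x^2   ⇒   g'(x) = 3·x^2 + 2·x
  lim(x→∞) f'(x)/g'(x) = lim(x→∞) (6·x + 3)/(3·x^2 + 2·x)
  = 0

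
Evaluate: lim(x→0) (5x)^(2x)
This is an exponential indeterminate form.

For exponential indeterminate forms, take the natural log:
  Let L = lim(x→0) (5x)^(2x)
  Then ln(L) = lim(x→0) [exponent × ln(base)]
  Evaluate using L'Hôpital or standard limits, then exponentiate.
  L = 1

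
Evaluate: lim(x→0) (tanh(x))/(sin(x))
This is a 0/0 indeterminate form.

Apply L'Hôpital's rule: differentiate numerator and denominator separately.
  f(x) = tanh(x)   ⇒   f'(x) = 1 - tanh(x)^2
  g(x) = sin(x)   ⇒   g'(x) = cos(x)
  lim(x→0) f'(x)/g'(x) = lim(x→0) (1 - tanh(x)^2)/(cos(x))
  = 1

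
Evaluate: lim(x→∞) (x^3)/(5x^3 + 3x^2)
This is an ∞/∞ indeterminate form.

Apply L'Hôpital's rule: differentiate numerator and denominator separately.
  f(x) = x^3   ⇒   f'(x) = 3·x^2
  g(x) = 5·x^3 + 3·x^2   ⇒   g'(x) = 15·x^2 + 6·x
  lim(x→∞) f'(x)/g'(x) = lim(x→∞) (3·x^2)/(15·x^2 + 6·x)
  = 1/5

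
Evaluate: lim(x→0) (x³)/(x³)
This is a 0/0 indeterminate form.

Apply L'Hôpital's rule: differentiate numerator and denominator separately.
  f(x) = x^3   ⇒   f'(x) = 3·x^2
  g(x) = x^3   ⇒   g'(x) = 3·x^2
  lim(x→0) f'(x)/g'(x) = lim(x→0) (3·x^2)/(3·x^2)
  = 1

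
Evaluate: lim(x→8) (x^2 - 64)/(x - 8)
This is a standard limit.

Factor or rationalize the expression:
  lim(x→8) (x^2 - 64)/(x - 8) = 16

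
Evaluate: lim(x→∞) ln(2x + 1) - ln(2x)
This is an ∞-∞ indeterminate form.

Combine fractions or rationalize to convert ∞-∞ to 0/0 form:
  lim(x→∞) ln(2x + 1) - ln(2x) = 0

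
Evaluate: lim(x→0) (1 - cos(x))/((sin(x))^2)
This is a 0/0 indeterminate form.

Apply L'Hôpital's rule: differentiate numerator and denominator separately.
  f(x) = 1 - cos(x)   ⇒   f'(x) = sin(x)
  g(x) = sin(x)^2   ⇒   g'(x) = 2·sin(x)·cos(x)
  lim(x→0) f'(x)/g'(x) = lim(x→0) (sin(x))/(2·sin(x)·cos(x))
  = 1/2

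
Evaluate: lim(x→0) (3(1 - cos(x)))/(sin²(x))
This is a 0/0 indeterminate form.

Apply L'Hôpital's rule: differentiate numerator and denominator separately.
  f(x) = 3 - 3·cos(x)   ⇒   f'(x) = 3·sin(x)
  g(x) = sin(x)^2   ⇒   g'(x) = 2·sin(x)·cos(x)
  lim(x→0) f'(x)/g'(x) = lim(x→0) (3·sin(x))/(2·sin(x)·cos(x))
  = 3/2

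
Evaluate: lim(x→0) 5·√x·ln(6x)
This is a 0·∞ indeterminate form.

Rewrite 0·∞ as a quotient (0/0 or ∞/∞ form), then apply L'Hôpital's rule:
  lim(x→0) 5·√x·ln(6x) = 0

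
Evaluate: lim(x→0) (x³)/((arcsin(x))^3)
This is a 0/0 indeterminate form.

Apply L'Hôpital's rule: differentiate numerator and denominator separately.
  f(x) = x^3   ⇒   f'(x) = 3·x^2
  g(x) = asin(x)^3   ⇒   g'(x) = 3·asin(x)^2/sqrt(1 - x^2)
  lim(x→0) f'(x)/g'(x) = lim(x→0) (3·x^2)/(3·asin(x)^2/sqrt(1 - x^2))
  = 1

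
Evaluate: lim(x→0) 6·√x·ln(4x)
This is a 0·∞ indeterminate form.

Rewrite 0·∞ as a quotient (0/0 or ∞/∞ form), then apply L'Hôpital's rule:
  lim(x→0) 6·√x·ln(4x) = 0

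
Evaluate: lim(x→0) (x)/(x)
This is a 0/0 indeterminate form.

Apply L'Hôpital's rule: differentiate numerator and denominator separately.
  f(x) = x   ⇒   f'(x) = 1
  g(x) = x   ⇒   g'(x) = 1
  lim(x→0) f'(x)/g'(x) = lim(x→0) (1)/(1)
  = 1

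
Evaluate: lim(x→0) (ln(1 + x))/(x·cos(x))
This is a 0/0 indeterminate form.

Apply L'Hôpital's rule: differentiate numerator and denominator separately.
  f(x) = ln(x + 1)   ⇒   f'(x) = 1/(x + 1)
  g(x) = x·cos(x)   ⇒   g'(x) = -x·sin(x) + cos(x)
  lim(x→0) f'(x)/g'(x) = lim(x→0) (1/(x + 1))/(-x·sin(x) + cos(x))
  = 1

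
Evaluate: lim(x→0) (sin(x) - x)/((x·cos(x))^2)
This is a 0/0 indeterminate form.

Apply L'Hôpital's rule: differentiate numerator and denominator separately.
  f(x) = -x + sin(x)   ⇒   f'(x) = cos(x) - 1
  g(x) = x^2·cos(x)^2   ⇒   g'(x) = -2·x^2·sin(x)·cos(x) + 2·x·cos(x)^2
  lim(x→0) f'(x)/g'(x) = lim(x→0) (cos(x) - 1)/(-2·x^2·sin(x)·cos(x) + 2·x·cos(x)^2)
  = 0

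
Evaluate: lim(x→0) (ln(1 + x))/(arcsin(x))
This is a 0/0 indeterminate form.

Apply L'Hôpital's rule: differentiate numerator and denominator separately.
  f(x) = ln(x + 1)   ⇒   f'(x) = 1/(x + 1)
  g(x) = asin(x)   ⇒   g'(x) = 1/sqrt(1 - x^2)
  lim(x→0) f'(x)/g'(x) = lim(x→0) (1/(x + 1))/(1/sqrt(1 - x^2))
  = 1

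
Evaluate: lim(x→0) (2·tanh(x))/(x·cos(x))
This is a 0/0 indeterminate form.

Apply L'Hôpital's rule: differentiate numerator and denominator separately.
  f(x) = 2·tanh(x)   ⇒   f'(x) = 2 - 2·tanh(x)^2
  g(x) = x·cos(x)   ⇒   g'(x) = -x·sin(x) + cos(x)
  lim(x→0) f'(x)/g'(x) = lim(x→0) (2 - 2·tanh(x)^2)/(-x·sin(x) + cos(x))
  = 2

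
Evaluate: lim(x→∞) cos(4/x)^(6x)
This is an exponential indeterminate form.

For exponential indeterminate forms, take the natural log:
  Let L = lim(x→∞) cos(4/x)^(6x)
  Then ln(L) = lim(x→∞) [exponent × ln(base)]
  Evaluate using L'Hôpital or standard limits, then exponentiate.
  L = 1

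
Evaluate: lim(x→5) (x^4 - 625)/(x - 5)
This is a standard limit.

Factor or rationalize the expression:
  lim(x→5) (x^4 - 625)/(x - 5) = 500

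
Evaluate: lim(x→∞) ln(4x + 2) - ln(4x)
This is an ∞-∞ indeterminate form.

Combine fractions or rationalize to convert ∞-∞ to 0/0 form:
  lim(x→∞) ln(4x + 2) - ln(4x) = 0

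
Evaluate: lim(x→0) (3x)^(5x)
This is an exponential indeterminate form.

For exponential indeterminate forms, take the natural log:
  Let L = lim(x→0) (3x)^(5x)
  Then ln(L) = lim(x→0) [exponent × ln(base)]
  Evaluate using L'Hôpital or standard limits, then exponentiate.
  L = 1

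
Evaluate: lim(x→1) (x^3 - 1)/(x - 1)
This is a standard limit.

Factor or rationalize the expression:
  lim(x→1) (x^3 - 1)/(x - 1) = 3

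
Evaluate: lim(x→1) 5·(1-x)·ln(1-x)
This is a 0·∞ indeterminate form.

Rewrite 0·∞ as a quotient (0/0 or ∞/∞ form), then apply L'Hôpital's rule:
  lim(x→1) 5·(1-x)·ln(1-x) = 0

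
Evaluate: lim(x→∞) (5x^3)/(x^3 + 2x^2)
This is an ∞/∞ indeterminate form.

Apply L'Hôpital's rule: differentiate numerator and denominator separately.
  f(x) = 5·x^3   ⇒   f'(x) = 15·x^2
  g(x) = x^3 + 2·x^2   ⇒   g'(x) = 3·x^2 + 4·x
  lim(x→∞) f'(x)/g'(x) = lim(x→∞) (15·x^2)/(3·x^2 + 4·x)
  = 5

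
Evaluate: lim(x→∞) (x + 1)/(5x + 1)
This is an ∞/∞ indeterminate form.

Apply L'Hôpital's rule: differentiate numerator and denominator separately.
  f(x) = x + 1   ⇒   f'(x) = 1
  g(x) = 5·x + 1   ⇒   g'(x) = 5
  lim(x→∞) f'(x)/g'(x) = lim(x→∞) (1)/(5)
  = 1/5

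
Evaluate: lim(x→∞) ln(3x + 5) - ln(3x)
This is an ∞-∞ indeterminate form.

Combine fractions or rationalize to convert ∞-∞ to 0/0 form:
  lim(x→∞) ln(3x + 5) - ln(3x) = 0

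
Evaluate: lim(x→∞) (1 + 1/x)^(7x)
This is an exponential indeterminate form.

For exponential indeterminate forms, take the natural log:
  Let L = lim(x→∞) (1 + 1/x)^(7x)
  Then ln(L) = lim(x→∞) [exponent × ln(base)]
  Evaluate using L'Hôpital or standard limits, then exponentiate.
  L = e^(7)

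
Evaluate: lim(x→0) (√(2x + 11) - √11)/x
This is a standard limit.

Factor or rationalize the expression:
  lim(x→0) (√(2x + 11) - √11)/x = sqrt(11)/11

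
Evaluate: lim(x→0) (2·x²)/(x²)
This is a 0/0 indeterminate form.

Apply L'Hôpital's rule: differentiate numerator and denominator separately.
  f(x) = 2·x^2   ⇒   f'(x) = 4·x
  g(x) = x^2   ⇒   g'(x) = 2·x
  lim(x→0) f'(x)/g'(x) = lim(x→0) (4·x)/(2·x)
  = 2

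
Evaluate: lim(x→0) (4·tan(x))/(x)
This is a 0/0 indeterminate form.

Apply L'Hôpital's rule: differentiate numerator and denominator separately.
  f(x) = 4·tan(x)   ⇒   f'(x) = 4·tan(x)^2 + 4
  g(x) = x   ⇒   g'(x) = 1
  lim(x→0) f'(x)/g'(x) = lim(x→0) (4·tan(x)^2 + 4)/(1)
  = 4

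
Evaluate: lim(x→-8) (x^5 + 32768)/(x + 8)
This is a standard limit.

Factor or rationalize the expression:
  lim(x→-8) (x^5 + 32768)/(x + 8) = 20480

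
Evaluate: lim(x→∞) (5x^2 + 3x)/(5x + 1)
This is an ∞/∞ indeterminate form.

Apply L'Hôpital's rule: differentiate numerator and denominator separately.
  f(x) = 5·x^2 + 3·x   ⇒   f'(x) = 10·x + 3
  g(x) = 5·x + 1   ⇒   g'(x) = 5
  lim(x→∞) f'(x)/g'(x) = lim(x→∞) (10·x + 3)/(5)
  = ∞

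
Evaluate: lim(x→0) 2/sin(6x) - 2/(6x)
This is an ∞-∞ indeterminate form.

Combine fractions or rationalize to convert ∞-∞ to 0/0 form:
  lim(x→0) 2/sin(6x) - 2/(6x) = 0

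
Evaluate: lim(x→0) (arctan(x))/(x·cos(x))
This is a 0/0 indeterminate form.

Apply L'Hôpital's rule: differentiate numerator and denominator separately.
  f(x) = atan(x)   ⇒   f'(x) = 1/(x^2 + 1)
  g(x) = x·cos(x)   ⇒   g'(x) = -x·sin(x) + cos(x)
  lim(x→0) f'(x)/g'(x) = lim(x→0) (1/(x^2 + 1))/(-x·sin(x) + cos(x))
  = 1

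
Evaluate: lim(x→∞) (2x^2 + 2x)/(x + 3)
This is an ∞/∞ indeterminate form.

Apply L'Hôpital's rule: differentiate numerator and denominator separately.
  f(x) = 2·x^2 + 2·x   ⇒   f'(x) = 4·x + 2
  g(x) = x + 3   ⇒   g'(x) = 1
  lim(x→∞) f'(x)/g'(x) = lim(x→∞) (4·x + 2)/(1)
  = ∞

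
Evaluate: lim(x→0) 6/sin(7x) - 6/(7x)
This is an ∞-∞ indeterminate form.

Combine fractions or rationalize to convert ∞-∞ to 0/0 form:
  lim(x→0) 6/sin(7x) - 6/(7x) = 0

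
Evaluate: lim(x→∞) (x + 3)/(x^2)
This is an ∞/∞ indeterminate form.

Apply L'Hôpital's rule: differentiate numerator and denominator separately.
  f(x) = x + 3   ⇒   f'(x) = 1
  g(x) = x^2   ⇒   g'(x) = 2·x
  lim(x→∞) f'(x)/g'(x) = lim(x→∞) (1)/(2·x)
  = 0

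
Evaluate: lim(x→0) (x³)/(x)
This is a 0/0 indeterminate form.

Apply L'Hôpital's rule: differentiate numerator and denominator separately.
  f(x) = x^3   ⇒   f'(x) = 3·x^2
  g(x) = x   ⇒   g'(x) = 1
  lim(x→0) f'(x)/g'(x) = lim(x→0) (3·x^2)/(1)
  = 0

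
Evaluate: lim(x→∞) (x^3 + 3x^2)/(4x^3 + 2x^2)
This is an ∞/∞ indeterminate form.

Apply L'Hôpital's rule: differentiate numerator and denominator separately.
  f(x) = x^3 + 3·x^2   ⇒   f'(x) = 3·x^2 + 6·x
  g(x) = 4·x^3 + 2·x^2   ⇒   g'(x) = 12·x^2 + 4·x
  lim(x→∞) f'(x)/g'(x) = lim(x→∞) (3·x^2 + 6·x)/(12·x^2 + 4·x)
  = 1/4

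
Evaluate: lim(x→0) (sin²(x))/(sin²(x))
This is a 0/0 indeterminate form.

Apply L'Hôpital's rule: differentiate numerator and denominator separately.
  f(x) = sin(x)^2   ⇒   f'(x) = 2·sin(x)·cos(x)
  g(x) = sin(x)^2   ⇒   g'(x) = 2·sin(x)·cos(x)
  lim(x→0) f'(x)/g'(x) = lim(x→0) (2·sin(x)·cos(x))/(2·sin(x)·cos(x))
  = 1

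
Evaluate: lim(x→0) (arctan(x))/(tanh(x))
This is a 0/0 indeterminate form.

Apply L'Hôpital's rule: differentiate numerator and denominator separately.
  f(x) = atan(x)   ⇒   f'(x) = 1/(x^2 + 1)
  g(x) = tanh(x)   ⇒   g'(x) = 1 - tanh(x)^2
  lim(x→0) f'(x)/g'(x) = lim(x→0) (1/(x^2 + 1))/(1 - tanh(x)^2)
  = 1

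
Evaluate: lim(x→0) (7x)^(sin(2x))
This is an exponential indeterminate form.

For exponential indeterminate forms, take the natural log:
  Let L = lim(x→0) (7x)^(sin(2x))
  Then ln(L) = lim(x→0) [exponent × ln(base)]
  Evaluate using L'Hôpital or standard limits, then exponentiate.
  L = 1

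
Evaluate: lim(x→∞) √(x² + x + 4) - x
This is an ∞-∞ indeterminate form.

Combine fractions or rationalize to convert ∞-∞ to 0/0 form:
  lim(x→∞) √(x² + x + 4) - x = 1/2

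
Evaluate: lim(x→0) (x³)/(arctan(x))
This is a 0/0 indeterminate form.

Apply L'Hôpital's rule: differentiate numerator and denominator separately.
  f(x) = x^3   ⇒   f'(x) = 3·x^2
  g(x) = atan(x)   ⇒   g'(x) = 1/(x^2 + 1)
  lim(x→0) f'(x)/g'(x) = lim(x→0) (3·x^2)/(1/(x^2 + 1))
  = 0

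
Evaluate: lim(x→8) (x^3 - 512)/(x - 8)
This is a standard limit.

Factor or rationalize the expression:
  lim(x→8) (x^3 - 512)/(x - 8) = 192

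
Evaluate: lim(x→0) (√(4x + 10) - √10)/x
This is a standard limit.

Factor or rationalize the expression:
  lim(x→0) (√(4x + 10) - √10)/x = sqrt(10)/5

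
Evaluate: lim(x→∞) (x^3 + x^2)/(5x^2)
This is an ∞/∞ indeterminate form.

Apply L'Hôpital's rule: differentiate numerator and denominator separately.
  f(x) = x^3 + x^2   ⇒   f'(x) = 3·x^2 + 2·x
  g(x) = 5·x^2   ⇒   g'(x) = 10·x
  lim(x→∞) f'(x)/g'(x) = lim(x→∞) (3·x^2 + 2·x)/(10·x)
  = ∞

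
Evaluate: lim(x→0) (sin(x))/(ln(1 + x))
This is a 0/0 indeterminate form.

Apply L'Hôpital's rule: differentiate numerator and denominator separately.
  f(x) = sin(x)   ⇒   f'(x) = cos(x)
  g(x) = ln(x + 1)   ⇒   g'(x) = 1/(x + 1)
  lim(x→0) f'(x)/g'(x) = lim(x→0) (cos(x))/(1/(x + 1))
  = 1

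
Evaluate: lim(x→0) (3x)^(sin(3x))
This is an exponential indeterminate form.

For exponential indeterminate forms, take the natural log:
  Let L = lim(x→0) (3x)^(sin(3x))
  Then ln(L) = lim(x→0) [exponent × ln(base)]
  Evaluate using L'Hôpital or standard limits, then exponentiate.
  L = 1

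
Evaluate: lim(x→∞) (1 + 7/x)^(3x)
This is an exponential indeterminate form.

For exponential indeterminate forms, take the natural log:
  Let L = lim(x→∞) (1 + 7/x)^(3x)
  Then ln(L) = lim(x→∞) [exponent × ln(base)]
  Evaluate using L'Hôpital or standard limits, then exponentiate.
  L = e^(21)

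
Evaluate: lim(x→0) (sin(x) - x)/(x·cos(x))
This is a 0/0 indeterminate form.

Apply L'Hôpital's rule: differentiate numerator and denominator separately.
  f(x) = -x + sin(x)   ⇒   f'(x) = cos(x) - 1
  g(x) = x·cos(x)   ⇒   g'(x) = -x·sin(x) + cos(x)
  lim(x→0) f'(x)/g'(x) = lim(x→0) (cos(x) - 1)/(-x·sin(x) + cos(x))
  = 0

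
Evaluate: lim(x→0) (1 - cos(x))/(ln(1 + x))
This is a 0/0 indeterminate form.

Apply L'Hôpital's rule: differentiate numerator and denominator separately.
  f(x) = 1 - cos(x)   ⇒   f'(x) = sin(x)
  g(x) = ln(x + 1)   ⇒   g'(x) = 1/(x + 1)
  lim(x→0) f'(x)/g'(x) = lim(x→0) (sin(x))/(1/(x + 1))
  = 0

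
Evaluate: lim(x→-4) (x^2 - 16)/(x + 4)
This is a standard limit.

Factor or rationalize the expression:
  lim(x→-4) (x^2 - 16)/(x + 4) = -8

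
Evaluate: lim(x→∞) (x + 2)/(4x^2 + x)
This is an ∞/∞ indeterminate form.

Apply L'Hôpital's rule: differentiate numerator and denominator separately.
  f(x) = x + 2   ⇒   f'(x) = 1
  g(x) = 4·x^2 + x   ⇒   g'(x) = 8·x + 1
  lim(x→∞) f'(x)/g'(x) = lim(x→∞) (1)/(8·x + 1)
  = 0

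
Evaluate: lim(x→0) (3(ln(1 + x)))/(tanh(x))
This is a 0/0 indeterminate form.

Apply L'Hôpital's rule: differentiate numerator and denominator separately.
  f(x) = 3·ln(x + 1)   ⇒   f'(x) = 3/(x + 1)
  g(x) = tanh(x)   ⇒   g'(x) = 1 - tanh(x)^2
  lim(x→0) f'(x)/g'(x) = lim(x→0) (3/(x + 1))/(1 - tanh(x)^2)
  = 3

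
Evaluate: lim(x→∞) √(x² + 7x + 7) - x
This is an ∞-∞ indeterminate form.

Combine fractions or rationalize to convert ∞-∞ to 0/0 form:
  lim(x→∞) √(x² + 7x + 7) - x = 7/2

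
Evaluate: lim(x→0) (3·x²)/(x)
This is a 0/0 indeterminate form.

Apply L'Hôpital's rule: differentiate numerator and denominator separately.
  f(x) = 3·x^2   ⇒   f'(x) = 6·x
  g(x) = x   ⇒   g'(x) = 1
  lim(x→0) f'(x)/g'(x) = lim(x→0) (6·x)/(1)
  = 0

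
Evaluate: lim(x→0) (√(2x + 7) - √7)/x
This is a standard limit.

Factor or rationalize the expression:
  lim(x→0) (√(2x + 7) - √7)/x = sqrt(7)/7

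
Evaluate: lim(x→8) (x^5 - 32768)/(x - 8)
This is a standard limit.

Factor or rationalize the expression:
  lim(x→8) (x^5 - 32768)/(x - 8) = 20480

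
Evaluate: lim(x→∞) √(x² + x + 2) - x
This is an ∞-∞ indeterminate form.

Combine fractions or rationalize to convert ∞-∞ to 0/0 form:
  lim(x→∞) √(x² + x + 2) - x = 1/2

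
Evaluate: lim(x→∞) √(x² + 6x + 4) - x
This is an ∞-∞ indeterminate form.

Combine fractions or rationalize to convert ∞-∞ to 0/0 form:
  lim(x→∞) √(x² + 6x + 4) - x = 3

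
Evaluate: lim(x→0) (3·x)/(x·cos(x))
This is a 0/0 indeterminate form.

Apply L'Hôpital's rule: differentiate numerator and denominator separately.
  f(x) = 3·x   ⇒   f'(x) = 3
  g(x) = x·cos(x)   ⇒   g'(x) = -x·sin(x) + cos(x)
  lim(x→0) f'(x)/g'(x) = lim(x→0) (3)/(-x·sin(x) + cos(x))
  = 3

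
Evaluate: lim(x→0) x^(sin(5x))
This is an exponential indeterminate form.

For exponential indeterminate forms, take the natural log:
  Let L = lim(x→0) x^(sin(5x))
  Then ln(L) = lim(x→0) [exponent × ln(base)]
  Evaluate using L'Hôpital or standard limits, then exponentiate.
  L = 1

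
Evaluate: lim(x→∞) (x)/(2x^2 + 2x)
This is an ∞/∞ indeterminate form.

Apply L'Hôpital's rule: differentiate numerator and denominator separately.
  f(x) = x   ⇒   f'(x) = 1
  g(x) = 2·x^2 + 2·x   ⇒   g'(x) = 4·x + 2
  lim(x→∞) f'(x)/g'(x) = lim(x→∞) (1)/(4·x + 2)
  = 0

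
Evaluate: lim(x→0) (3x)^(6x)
This is an exponential indeterminate form.

For exponential indeterminate forms, take the natural log:
  Let L = lim(x→0) (3x)^(6x)
  Then ln(L) = lim(x→0) [exponent × ln(base)]
  Evaluate using L'Hôpital or standard limits, then exponentiate.
  L = 1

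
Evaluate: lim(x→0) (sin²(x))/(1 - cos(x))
This is a 0/0 indeterminate form.

Apply L'Hôpital's rule: differentiate numerator and denominator separately.
  f(x) = sin(x)^2   ⇒   f'(x) = 2·sin(x)·cos(x)
  g(x) = 1 - cos(x)   ⇒   g'(x) = sin(x)
  lim(x→0) f'(x)/g'(x) = lim(x→0) (2·sin(x)·cos(x))/(sin(x))
  = 2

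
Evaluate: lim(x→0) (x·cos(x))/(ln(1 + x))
This is a 0/0 indeterminate form.

Apply L'Hôpital's rule: differentiate numerator and denominator separately.
  f(x) = x·cos(x)   ⇒   f'(x) = -x·sin(x) + cos(x)
  g(x) = ln(x + 1)   ⇒   g'(x) = 1/(x + 1)
  lim(x→0) f'(x)/g'(x) = lim(x→0) (-x·sin(x) + cos(x))/(1/(x + 1))
  = 1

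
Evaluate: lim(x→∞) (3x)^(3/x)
This is an exponential indeterminate form.

For exponential indeterminate forms, take the natural log:
  Let L = lim(x→∞) (3x)^(3/x)
  Then ln(L) = lim(x→∞) [exponent × ln(base)]
  Evaluate using L'Hôpital or standard limits, then exponentiate.
  L = 1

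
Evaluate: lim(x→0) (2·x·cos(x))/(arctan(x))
This is a 0/0 indeterminate form.

Apply L'Hôpital's rule: differentiate numerator and denominator separately.
  f(x) = 2·x·cos(x)   ⇒   f'(x) = -2·x·sin(x) + 2·cos(x)
  g(x) = atan(x)   ⇒   g'(x) = 1/(x^2 + 1)
  lim(x→0) f'(x)/g'(x) = lim(x→0) (-2·x·sin(x) + 2·cos(x))/(1/(x^2 + 1))
  = 2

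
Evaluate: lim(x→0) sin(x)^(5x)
This is an exponential indeterminate form.

For exponential indeterminate forms, take the natural log:
  Let L = lim(x→0) sin(x)^(5x)
  Then ln(L) = lim(x→0) [exponent × ln(base)]
  Evaluate using L'Hôpital or standard limits, then exponentiate.
  L = 1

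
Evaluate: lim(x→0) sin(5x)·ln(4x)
This is a 0·∞ indeterminate form.

Rewrite 0·∞ as a quotient (0/0 or ∞/∞ form), then apply L'Hôpital's rule:
  lim(x→0) sin(5x)·ln(4x) = 0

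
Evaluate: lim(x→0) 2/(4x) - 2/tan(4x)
This is an ∞-∞ indeterminate form.

Combine fractions or rationalize to convert ∞-∞ to 0/0 form:
  lim(x→0) 2/(4x) - 2/tan(4x) = 0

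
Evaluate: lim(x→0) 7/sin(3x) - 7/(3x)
This is an ∞-∞ indeterminate form.

Combine fractions or rationalize to convert ∞-∞ to 0/0 form:
  lim(x→0) 7/sin(3x) - 7/(3x) = 0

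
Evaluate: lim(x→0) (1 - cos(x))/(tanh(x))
This is a 0/0 indeterminate form.

Apply L'Hôpital's rule: differentiate numerator and denominator separately.
  f(x) = 1 - cos(x)   ⇒   f'(x) = sin(x)
  g(x) = tanh(x)   ⇒   g'(x) = 1 - tanh(x)^2
  lim(x→0) f'(x)/g'(x) = lim(x→0) (sin(x))/(1 - tanh(x)^2)
  = 0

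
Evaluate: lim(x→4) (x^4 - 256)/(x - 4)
This is a standard limit.

Factor or rationalize the expression:
  lim(x→4) (x^4 - 256)/(x - 4) = 256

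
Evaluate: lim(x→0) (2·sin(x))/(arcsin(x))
This is a 0/0 indeterminate form.

Apply L'Hôpital's rule: differentiate numerator and denominator separately.
  f(x) = 2·sin(x)   ⇒   f'(x) = 2·cos(x)
  g(x) = asin(x)   ⇒   g'(x) = 1/sqrt(1 - x^2)
  lim(x→0) f'(x)/g'(x) = lim(x→0) (2·cos(x))/(1/sqrt(1 - x^2))
  = 2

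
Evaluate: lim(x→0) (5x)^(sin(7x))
This is an exponential indeterminate form.

For exponential indeterminate forms, take the natural log:
  Let L = lim(x→0) (5x)^(sin(7x))
  Then ln(L) = lim(x→0) [exponent × ln(base)]
  Evaluate using L'Hôpital or standard limits, then exponentiate.
  L = 1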